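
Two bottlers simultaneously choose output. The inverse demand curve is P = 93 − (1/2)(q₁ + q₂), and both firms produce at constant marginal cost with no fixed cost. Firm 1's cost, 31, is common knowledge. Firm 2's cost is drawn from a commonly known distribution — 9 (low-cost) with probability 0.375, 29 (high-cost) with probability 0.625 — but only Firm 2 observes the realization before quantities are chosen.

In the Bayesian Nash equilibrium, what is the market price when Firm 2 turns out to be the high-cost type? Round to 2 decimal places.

Type-c best response for Firm 2: q₂(c) = (93 − c) − q₁/2.
Firm 1 maximizes expected profit; its first-order condition is 93 − q₁ − (1/2)E[q₂] − 31 = 0.
Substituting E[q₂] and solving: E[c₂] = 21.5, so q₁ = (93 − 2·31 + 21.5)/(3/2) = 35.
q₂(high-cost) = 46.5, so P = 93 − (1/2)·(35 + 46.5) = 52.25.

52.25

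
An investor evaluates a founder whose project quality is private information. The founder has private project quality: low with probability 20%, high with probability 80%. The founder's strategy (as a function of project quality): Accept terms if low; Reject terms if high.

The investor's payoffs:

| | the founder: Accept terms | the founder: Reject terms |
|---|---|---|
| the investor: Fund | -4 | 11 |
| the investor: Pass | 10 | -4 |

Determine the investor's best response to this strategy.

Fund

E[Fund] = 0.2·(-4) + 0.8·(11) = 8
E[Pass] = 0.2·(10) + 0.8·(-4) = -1.2
Best response: Fund (8 is the largest).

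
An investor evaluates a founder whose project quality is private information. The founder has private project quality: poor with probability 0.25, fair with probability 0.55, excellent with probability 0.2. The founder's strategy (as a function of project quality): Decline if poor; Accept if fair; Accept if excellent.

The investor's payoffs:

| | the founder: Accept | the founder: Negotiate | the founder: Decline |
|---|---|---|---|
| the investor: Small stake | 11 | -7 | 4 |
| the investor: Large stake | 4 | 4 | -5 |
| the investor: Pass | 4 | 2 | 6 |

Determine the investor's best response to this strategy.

Small stake

E[Small stake] = 0.25·(4) + 0.55·(11) + 0.2·(11) = 9.25
E[Large stake] = 0.25·(-5) + 0.55·(4) + 0.2·(4) = 1.75
E[Pass] = 0.25·(6) + 0.55·(4) + 0.2·(4) = 4.5
Best response: Small stake (9.25 is the largest).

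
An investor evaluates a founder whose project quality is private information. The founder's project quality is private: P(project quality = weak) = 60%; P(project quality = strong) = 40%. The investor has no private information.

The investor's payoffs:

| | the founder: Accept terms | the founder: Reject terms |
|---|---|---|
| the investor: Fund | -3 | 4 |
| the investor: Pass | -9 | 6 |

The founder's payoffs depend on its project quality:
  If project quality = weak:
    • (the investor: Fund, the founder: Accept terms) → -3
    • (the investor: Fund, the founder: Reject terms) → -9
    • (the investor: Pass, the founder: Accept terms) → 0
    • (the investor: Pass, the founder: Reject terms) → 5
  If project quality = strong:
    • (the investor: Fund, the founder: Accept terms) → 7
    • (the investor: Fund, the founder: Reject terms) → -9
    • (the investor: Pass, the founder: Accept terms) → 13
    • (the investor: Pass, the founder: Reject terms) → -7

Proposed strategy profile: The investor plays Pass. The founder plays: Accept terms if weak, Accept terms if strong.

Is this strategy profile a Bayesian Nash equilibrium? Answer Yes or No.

No

The investor plays Pass: E[Pass] = 0.6·(-9) + 0.4·(-9) = -9; E[Fund] = -3. Not best-responding. ✗
The founder (project quality weak), facing Pass: Accept terms gives 0, Reject terms gives 5. Proposed Accept terms is not best — profitable deviation exists. ✗
The founder (project quality strong), facing Pass: Accept terms gives 13, Reject terms gives -7. Proposed Accept terms is best. ✓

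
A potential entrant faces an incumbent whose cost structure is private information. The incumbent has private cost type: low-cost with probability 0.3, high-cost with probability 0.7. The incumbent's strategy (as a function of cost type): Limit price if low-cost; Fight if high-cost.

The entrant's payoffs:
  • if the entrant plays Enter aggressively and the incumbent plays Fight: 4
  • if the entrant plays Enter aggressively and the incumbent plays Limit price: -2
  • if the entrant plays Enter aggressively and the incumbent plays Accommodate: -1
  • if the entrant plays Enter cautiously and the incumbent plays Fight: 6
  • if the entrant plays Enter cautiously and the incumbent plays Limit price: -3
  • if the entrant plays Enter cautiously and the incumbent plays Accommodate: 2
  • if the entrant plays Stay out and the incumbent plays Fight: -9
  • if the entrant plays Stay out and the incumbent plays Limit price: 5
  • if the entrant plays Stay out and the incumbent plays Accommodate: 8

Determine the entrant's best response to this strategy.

Enter cautiously

E[Enter aggressively] = 0.3·(-2) + 0.7·(4) = 2.2
E[Enter cautiously] = 0.3·(-3) + 0.7·(6) = 3.3
E[Stay out] = 0.3·(5) + 0.7·(-9) = -4.8
Best response: Enter cautiously (3.3 is the largest).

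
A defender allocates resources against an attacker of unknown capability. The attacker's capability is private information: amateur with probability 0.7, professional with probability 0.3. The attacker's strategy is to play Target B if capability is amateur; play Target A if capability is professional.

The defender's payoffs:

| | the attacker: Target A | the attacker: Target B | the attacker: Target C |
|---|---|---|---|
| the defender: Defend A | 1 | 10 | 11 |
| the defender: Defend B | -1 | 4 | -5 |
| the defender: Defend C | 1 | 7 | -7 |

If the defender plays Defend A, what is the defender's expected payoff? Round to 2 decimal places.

7.30

E[Defend A] = 0.7·10 + 0.3·1 = 7 + 0.3 = 7.3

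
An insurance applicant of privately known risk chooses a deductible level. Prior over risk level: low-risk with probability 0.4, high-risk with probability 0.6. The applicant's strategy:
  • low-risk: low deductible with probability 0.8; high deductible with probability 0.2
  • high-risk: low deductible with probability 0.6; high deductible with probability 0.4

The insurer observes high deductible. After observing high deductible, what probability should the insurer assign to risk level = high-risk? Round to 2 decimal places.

0.75

Apply Bayes' rule using the sender's strategy as the likelihood.
P(high deductible) = 0.4·0.2 + 0.6·0.4 = 0.32
P(high-risk | high deductible) = (0.6·0.4) / 0.32 = 0.24 / 0.32 = 0.75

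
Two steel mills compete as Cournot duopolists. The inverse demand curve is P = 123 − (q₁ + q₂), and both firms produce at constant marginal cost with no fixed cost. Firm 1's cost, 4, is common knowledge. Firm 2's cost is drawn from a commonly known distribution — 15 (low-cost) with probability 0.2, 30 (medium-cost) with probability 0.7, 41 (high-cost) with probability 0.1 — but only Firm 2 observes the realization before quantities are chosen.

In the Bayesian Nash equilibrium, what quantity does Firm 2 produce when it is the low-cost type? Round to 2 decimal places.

Firm 2 with cost c maximizes (123 − (q₁+q₂) − c)·q₂, giving q₂(c) = (123 − c − q₁)/2.
E[c₂] = 0.2·15 + 0.7·30 + 0.1·41 = 28.1
Firm 1's FOC against E[q₂] yields q₁ = (123 − 2·4 + E[c₂])/3 = (123 − 8 + 28.1)/3 = 47.7.
q₂(low-cost) = (123 − 15 − 47.7)/2 = 30.15.

30.15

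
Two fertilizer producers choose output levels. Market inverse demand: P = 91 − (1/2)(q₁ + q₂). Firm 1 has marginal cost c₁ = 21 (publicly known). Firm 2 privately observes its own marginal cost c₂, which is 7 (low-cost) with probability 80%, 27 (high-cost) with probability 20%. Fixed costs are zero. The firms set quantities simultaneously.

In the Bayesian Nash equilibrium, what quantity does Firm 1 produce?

Type-c best response for Firm 2: q₂(c) = (91 − c) − q₁/2.
Firm 1 maximizes expected profit; its first-order condition is 91 − q₁ − (1/2)E[q₂] − 21 = 0.
Substituting E[q₂] and solving: E[c₂] = 11, so q₁ = (91 − 2·21 + 11)/(3/2) = 40.

40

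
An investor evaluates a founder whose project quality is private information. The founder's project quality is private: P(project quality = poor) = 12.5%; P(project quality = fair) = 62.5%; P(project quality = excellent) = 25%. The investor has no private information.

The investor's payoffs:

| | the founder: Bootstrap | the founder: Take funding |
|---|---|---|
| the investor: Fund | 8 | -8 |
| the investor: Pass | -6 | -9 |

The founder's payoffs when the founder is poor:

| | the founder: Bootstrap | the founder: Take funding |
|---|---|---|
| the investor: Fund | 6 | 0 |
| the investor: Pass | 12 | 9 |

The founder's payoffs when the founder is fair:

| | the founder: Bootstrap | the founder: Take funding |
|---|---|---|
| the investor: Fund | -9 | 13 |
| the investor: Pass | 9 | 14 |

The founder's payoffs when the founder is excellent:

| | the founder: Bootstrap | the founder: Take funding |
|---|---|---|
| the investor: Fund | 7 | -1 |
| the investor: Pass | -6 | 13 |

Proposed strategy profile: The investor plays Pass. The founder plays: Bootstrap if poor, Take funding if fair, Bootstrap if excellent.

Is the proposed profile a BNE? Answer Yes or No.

No

The investor plays Pass: E[Pass] = 0.125·(-6) + 0.625·(-9) + 0.25·(-6) = -7.875; E[Fund] = -2. Not best-responding. ✗
The founder (project quality poor), facing Pass: Bootstrap gives 12, Take funding gives 9. Proposed Bootstrap is best. ✓
The founder (project quality fair), facing Pass: Bootstrap gives 9, Take funding gives 14. Proposed Take funding is best. ✓
The founder (project quality excellent), facing Pass: Bootstrap gives -6, Take funding gives 13. Proposed Bootstrap is not best — profitable deviation exists. ✗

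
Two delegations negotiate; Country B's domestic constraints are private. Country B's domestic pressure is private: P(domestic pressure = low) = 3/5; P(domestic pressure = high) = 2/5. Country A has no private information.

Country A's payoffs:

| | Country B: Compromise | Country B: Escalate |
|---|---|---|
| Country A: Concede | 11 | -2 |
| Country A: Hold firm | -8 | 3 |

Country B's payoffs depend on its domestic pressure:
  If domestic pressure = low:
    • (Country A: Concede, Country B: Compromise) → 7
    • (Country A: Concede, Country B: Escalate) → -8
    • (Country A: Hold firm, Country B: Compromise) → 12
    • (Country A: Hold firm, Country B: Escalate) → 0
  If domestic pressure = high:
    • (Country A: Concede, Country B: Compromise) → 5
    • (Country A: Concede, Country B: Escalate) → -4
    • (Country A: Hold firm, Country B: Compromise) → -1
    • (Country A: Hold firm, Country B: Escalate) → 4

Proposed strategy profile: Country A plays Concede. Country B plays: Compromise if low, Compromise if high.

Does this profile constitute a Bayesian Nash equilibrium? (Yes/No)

A profile is a BNE iff every type of every player is best-responding given beliefs about the other side.
Country A plays Concede: E[Concede] = 3/5·(11) + 2/5·(11) = 11; E[Hold firm] = -8. Best-responding. ✓
Country B (domestic pressure low), facing Concede: Compromise gives 7, Escalate gives -8. Proposed Compromise is best. ✓
Country B (domestic pressure high), facing Concede: Compromise gives 5, Escalate gives -4. Proposed Compromise is best. ✓

Yes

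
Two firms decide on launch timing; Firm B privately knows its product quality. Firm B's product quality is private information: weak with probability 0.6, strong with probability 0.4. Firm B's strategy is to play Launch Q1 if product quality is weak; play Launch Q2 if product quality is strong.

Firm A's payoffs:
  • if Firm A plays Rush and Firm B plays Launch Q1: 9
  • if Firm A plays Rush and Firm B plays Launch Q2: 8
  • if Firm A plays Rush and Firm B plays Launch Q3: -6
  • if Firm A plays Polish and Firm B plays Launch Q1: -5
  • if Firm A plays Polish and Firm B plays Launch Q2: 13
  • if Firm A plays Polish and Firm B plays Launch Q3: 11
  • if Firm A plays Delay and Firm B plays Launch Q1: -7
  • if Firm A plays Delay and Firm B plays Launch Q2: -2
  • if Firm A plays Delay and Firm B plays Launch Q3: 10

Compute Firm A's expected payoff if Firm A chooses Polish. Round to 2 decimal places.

Take the expectation over Firm B's product quality, weighting each type's action by its prior probability.
E[Polish] = 0.6·(-5) + 0.4·13 = (-3) + 5.2 = 2.2

2.20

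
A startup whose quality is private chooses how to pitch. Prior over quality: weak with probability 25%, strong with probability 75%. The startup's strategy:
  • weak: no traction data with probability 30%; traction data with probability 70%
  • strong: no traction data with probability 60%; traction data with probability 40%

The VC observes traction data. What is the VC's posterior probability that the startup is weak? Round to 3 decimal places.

P(traction data) = 0.25·0.7 + 0.75·0.4 = 0.475
P(weak | traction data) = (0.25·0.7) / 0.475 = 0.175 / 0.475 = 0.368421

0.368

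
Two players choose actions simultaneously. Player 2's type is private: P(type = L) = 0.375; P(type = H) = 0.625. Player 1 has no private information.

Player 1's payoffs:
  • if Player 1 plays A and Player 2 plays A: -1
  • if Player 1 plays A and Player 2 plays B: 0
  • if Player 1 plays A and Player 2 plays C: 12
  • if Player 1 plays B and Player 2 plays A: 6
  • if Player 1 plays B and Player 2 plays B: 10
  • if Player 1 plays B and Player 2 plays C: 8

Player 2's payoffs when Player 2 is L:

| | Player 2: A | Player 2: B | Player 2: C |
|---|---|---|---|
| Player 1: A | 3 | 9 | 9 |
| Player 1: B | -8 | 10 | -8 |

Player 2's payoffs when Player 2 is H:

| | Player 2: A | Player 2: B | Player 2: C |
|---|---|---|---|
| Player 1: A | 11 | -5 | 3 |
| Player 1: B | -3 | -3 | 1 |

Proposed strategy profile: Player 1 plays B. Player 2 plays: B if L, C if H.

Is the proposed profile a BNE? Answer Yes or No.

Player 1 plays B: E[B] = 0.375·(10) + 0.625·(8) = 8.75; E[A] = 7.5. Best-responding. ✓
Player 2 (type L), facing B: A gives -8, B gives 10, C gives -8. Proposed B is best. ✓
Player 2 (type H), facing B: A gives -3, B gives -3, C gives 1. Proposed C is best. ✓

Yes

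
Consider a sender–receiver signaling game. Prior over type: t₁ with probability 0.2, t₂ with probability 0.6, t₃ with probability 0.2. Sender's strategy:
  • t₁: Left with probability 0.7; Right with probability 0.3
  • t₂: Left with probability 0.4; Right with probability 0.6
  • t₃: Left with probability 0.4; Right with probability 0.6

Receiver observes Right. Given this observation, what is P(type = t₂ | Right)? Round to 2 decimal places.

P(Right) = 0.2·0.3 + 0.6·0.6 + 0.2·0.6 = 0.54
P(t₂ | Right) = (0.6·0.6) / 0.54 = 0.36 / 0.54 = 0.666667

0.67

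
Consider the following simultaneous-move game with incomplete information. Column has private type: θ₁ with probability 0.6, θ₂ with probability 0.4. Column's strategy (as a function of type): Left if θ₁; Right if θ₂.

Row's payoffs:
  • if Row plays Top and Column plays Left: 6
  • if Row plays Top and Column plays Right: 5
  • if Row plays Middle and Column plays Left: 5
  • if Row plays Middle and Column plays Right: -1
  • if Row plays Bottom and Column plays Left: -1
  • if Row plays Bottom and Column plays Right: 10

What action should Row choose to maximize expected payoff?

Top

E[Top] = 0.6·(6) + 0.4·(5) = 5.6
E[Middle] = 0.6·(5) + 0.4·(-1) = 2.6
E[Bottom] = 0.6·(-1) + 0.4·(10) = 3.4
Best response: Top (5.6 is the largest).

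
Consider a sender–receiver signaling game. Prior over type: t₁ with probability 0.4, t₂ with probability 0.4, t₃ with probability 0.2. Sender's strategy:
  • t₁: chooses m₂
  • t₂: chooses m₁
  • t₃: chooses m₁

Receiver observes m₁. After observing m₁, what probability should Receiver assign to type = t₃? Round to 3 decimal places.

0.333

Apply Bayes' rule using the sender's strategy as the likelihood.
P(m₁) = 0.4·0 + 0.4·1 + 0.2·1 = 0.6
P(t₃ | m₁) = (0.2·1) / 0.6 = 0.2 / 0.6 = 0.333333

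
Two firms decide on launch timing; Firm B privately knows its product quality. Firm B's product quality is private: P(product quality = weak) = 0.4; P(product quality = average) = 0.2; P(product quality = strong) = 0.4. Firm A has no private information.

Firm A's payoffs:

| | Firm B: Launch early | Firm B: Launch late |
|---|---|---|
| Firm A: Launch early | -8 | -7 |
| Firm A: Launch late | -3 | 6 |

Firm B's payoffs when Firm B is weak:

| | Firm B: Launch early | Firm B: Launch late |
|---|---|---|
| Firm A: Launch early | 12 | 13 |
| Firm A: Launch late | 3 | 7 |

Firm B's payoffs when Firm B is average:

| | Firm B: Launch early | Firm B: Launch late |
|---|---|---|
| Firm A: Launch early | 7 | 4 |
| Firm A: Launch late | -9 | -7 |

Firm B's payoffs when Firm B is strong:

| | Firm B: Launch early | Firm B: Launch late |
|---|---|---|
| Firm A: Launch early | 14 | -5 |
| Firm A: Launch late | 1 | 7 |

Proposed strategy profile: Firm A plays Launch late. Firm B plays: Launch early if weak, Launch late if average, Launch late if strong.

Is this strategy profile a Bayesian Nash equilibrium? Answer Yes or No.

No

Firm A plays Launch late: E[Launch late] = 0.4·(-3) + 0.2·(6) + 0.4·(6) = 2.4; E[Launch early] = -7.4. Best-responding. ✓
Firm B (product quality weak), facing Launch late: Launch early gives 3, Launch late gives 7. Proposed Launch early is not best — profitable deviation exists. ✗
Firm B (product quality average), facing Launch late: Launch early gives -9, Launch late gives -7. Proposed Launch late is best. ✓
Firm B (product quality strong), facing Launch late: Launch early gives 1, Launch late gives 7. Proposed Launch late is best. ✓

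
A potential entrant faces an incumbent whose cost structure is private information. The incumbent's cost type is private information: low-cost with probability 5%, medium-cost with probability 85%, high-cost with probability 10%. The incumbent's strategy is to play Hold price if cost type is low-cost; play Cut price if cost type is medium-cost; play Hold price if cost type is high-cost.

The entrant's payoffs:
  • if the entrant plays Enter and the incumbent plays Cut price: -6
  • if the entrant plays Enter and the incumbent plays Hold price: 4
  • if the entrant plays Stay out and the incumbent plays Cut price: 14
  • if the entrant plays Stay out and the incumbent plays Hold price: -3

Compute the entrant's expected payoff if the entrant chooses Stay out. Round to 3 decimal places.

11.450

Take the expectation over the incumbent's cost type, weighting each type's action by its prior probability.
E[Stay out] = 0.05·(-3) + 0.85·14 + 0.1·(-3) = (-0.15) + 11.9 + (-0.3) = 11.45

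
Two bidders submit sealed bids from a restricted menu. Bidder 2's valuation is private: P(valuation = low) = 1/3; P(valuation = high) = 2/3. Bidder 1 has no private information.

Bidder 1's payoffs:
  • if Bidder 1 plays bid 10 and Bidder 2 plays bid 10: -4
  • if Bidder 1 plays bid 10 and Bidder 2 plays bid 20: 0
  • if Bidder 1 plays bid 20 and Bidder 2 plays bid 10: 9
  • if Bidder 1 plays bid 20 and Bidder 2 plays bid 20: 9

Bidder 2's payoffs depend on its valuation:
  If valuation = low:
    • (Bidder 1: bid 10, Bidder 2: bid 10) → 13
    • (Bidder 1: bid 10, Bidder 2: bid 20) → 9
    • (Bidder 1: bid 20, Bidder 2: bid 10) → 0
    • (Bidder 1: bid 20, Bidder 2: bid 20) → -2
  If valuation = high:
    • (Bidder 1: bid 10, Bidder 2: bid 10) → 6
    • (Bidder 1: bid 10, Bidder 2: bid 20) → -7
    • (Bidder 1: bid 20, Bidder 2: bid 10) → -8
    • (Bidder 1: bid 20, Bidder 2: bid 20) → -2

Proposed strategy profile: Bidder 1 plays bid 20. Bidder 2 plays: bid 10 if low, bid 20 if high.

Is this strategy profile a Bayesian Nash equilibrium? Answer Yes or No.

Yes

Bidder 1 plays bid 20: E[bid 20] = 1/3·(9) + 2/3·(9) = 9; E[bid 10] = -4/3. Best-responding. ✓
Bidder 2 (valuation low), facing bid 20: bid 10 gives 0, bid 20 gives -2. Proposed bid 10 is best. ✓
Bidder 2 (valuation high), facing bid 20: bid 10 gives -8, bid 20 gives -2. Proposed bid 20 is best. ✓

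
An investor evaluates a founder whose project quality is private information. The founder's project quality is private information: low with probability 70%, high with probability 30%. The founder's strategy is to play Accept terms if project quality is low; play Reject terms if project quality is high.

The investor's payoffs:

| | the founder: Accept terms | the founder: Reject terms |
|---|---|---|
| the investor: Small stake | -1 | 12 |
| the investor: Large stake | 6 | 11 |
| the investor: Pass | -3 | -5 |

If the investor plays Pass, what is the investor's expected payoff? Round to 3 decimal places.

-3.600

E[Pass] = 0.7·(-3) + 0.3·(-5) = (-2.1) + (-1.5) = -3.6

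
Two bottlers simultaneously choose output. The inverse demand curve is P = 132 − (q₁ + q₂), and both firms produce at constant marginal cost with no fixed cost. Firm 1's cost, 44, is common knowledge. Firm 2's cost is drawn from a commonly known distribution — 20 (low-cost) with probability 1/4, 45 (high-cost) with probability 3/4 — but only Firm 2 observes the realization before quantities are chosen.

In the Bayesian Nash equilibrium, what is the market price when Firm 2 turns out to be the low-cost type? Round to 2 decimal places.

62.21

Each type of Firm 2 best-responds to q₁; Firm 1 best-responds to the expected q₂ over Firm 2's types.
Firm 2 with cost c maximizes (132 − (q₁+q₂) − c)·q₂, giving q₂(c) = (132 − c − q₁)/2.
E[c₂] = 1/4·20 + 3/4·45 = 38.75
Firm 1's FOC against E[q₂] yields q₁ = (132 − 2·44 + E[c₂])/3 = (132 − 88 + 38.75)/3 = 27.5833.
q₂(low-cost) = 42.2083, so P = 132 − (27.5833 + 42.2083) = 62.2083.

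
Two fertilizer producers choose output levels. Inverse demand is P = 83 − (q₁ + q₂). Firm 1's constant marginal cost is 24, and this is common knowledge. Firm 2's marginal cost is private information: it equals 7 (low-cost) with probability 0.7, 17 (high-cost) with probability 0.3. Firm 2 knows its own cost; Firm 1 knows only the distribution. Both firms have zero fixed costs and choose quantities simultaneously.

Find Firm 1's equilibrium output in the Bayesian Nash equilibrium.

15

Type-c best response for Firm 2: q₂(c) = (83 − c)/2 − q₁/2.
Firm 1 maximizes expected profit; its first-order condition is 83 − 2q₁ − E[q₂] − 24 = 0.
Substituting E[q₂] and solving: E[c₂] = 10, so q₁ = (83 − 2·24 + 10)/3 = 15.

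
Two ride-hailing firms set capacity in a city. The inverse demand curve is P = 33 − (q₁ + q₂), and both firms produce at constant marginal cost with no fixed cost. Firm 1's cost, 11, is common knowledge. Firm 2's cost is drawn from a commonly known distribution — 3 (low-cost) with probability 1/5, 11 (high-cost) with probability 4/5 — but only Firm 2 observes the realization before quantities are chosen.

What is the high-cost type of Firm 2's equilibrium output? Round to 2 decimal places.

Firm 2 with cost c maximizes (33 − (q₁+q₂) − c)·q₂, giving q₂(c) = (33 − c − q₁)/2.
E[c₂] = 1/5·3 + 4/5·11 = 9.4
Firm 1's FOC against E[q₂] yields q₁ = (33 − 2·11 + E[c₂])/3 = (33 − 22 + 9.4)/3 = 6.8.
q₂(high-cost) = (33 − 11 − 6.8)/2 = 7.6.

7.60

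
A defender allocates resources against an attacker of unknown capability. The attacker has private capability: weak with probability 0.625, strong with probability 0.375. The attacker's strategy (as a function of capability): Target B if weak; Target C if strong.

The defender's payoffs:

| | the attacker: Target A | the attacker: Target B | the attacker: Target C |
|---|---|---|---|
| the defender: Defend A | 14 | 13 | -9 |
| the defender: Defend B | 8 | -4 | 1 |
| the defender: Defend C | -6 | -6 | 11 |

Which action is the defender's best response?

Defend A

E[Defend A] = 0.625·(13) + 0.375·(-9) = 4.75
E[Defend B] = 0.625·(-4) + 0.375·(1) = -2.125
E[Defend C] = 0.625·(-6) + 0.375·(11) = 0.375
Best response: Defend A (4.75 is the largest).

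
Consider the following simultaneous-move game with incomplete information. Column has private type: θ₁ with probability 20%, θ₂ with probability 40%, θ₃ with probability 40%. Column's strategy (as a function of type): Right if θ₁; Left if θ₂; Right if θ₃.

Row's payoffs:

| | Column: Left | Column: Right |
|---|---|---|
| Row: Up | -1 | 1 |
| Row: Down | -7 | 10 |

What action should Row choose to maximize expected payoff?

Down

E[Up] = 0.2·(1) + 0.4·(-1) + 0.4·(1) = 0.2
E[Down] = 0.2·(10) + 0.4·(-7) + 0.4·(10) = 3.2
Best response: Down (3.2 is the largest).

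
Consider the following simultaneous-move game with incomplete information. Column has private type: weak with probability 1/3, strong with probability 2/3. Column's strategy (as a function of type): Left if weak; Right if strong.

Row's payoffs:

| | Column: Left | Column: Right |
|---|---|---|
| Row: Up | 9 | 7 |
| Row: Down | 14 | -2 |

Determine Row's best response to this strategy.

E[Up] = 1/3·(9) + 2/3·(7) = 23/3
E[Down] = 1/3·(14) + 2/3·(-2) = 10/3
Best response: Up (23/3 is the largest).

Up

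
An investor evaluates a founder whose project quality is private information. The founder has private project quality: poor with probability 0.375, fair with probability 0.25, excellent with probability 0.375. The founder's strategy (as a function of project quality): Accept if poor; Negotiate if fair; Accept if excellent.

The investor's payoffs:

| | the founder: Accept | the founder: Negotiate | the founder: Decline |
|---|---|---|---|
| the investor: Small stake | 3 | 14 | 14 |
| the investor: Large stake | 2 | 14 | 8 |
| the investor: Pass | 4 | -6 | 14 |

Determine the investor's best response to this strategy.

E[Small stake] = 0.375·(3) + 0.25·(14) + 0.375·(3) = 5.75
E[Large stake] = 0.375·(2) + 0.25·(14) + 0.375·(2) = 5
E[Pass] = 0.375·(4) + 0.25·(-6) + 0.375·(4) = 1.5
Best response: Small stake (5.75 is the largest).

Small stake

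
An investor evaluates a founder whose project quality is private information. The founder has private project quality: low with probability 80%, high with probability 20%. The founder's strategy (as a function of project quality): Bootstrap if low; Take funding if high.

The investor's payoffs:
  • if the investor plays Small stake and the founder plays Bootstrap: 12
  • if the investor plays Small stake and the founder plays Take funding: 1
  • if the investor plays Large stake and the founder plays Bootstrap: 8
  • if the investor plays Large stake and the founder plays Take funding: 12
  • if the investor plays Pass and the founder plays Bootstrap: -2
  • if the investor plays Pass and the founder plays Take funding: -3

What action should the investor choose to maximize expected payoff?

Compute the investor's expected payoff for each action, taking the expectation over the founder's type.
E[Small stake] = 0.8·(12) + 0.2·(1) = 9.8
E[Large stake] = 0.8·(8) + 0.2·(12) = 8.8
E[Pass] = 0.8·(-2) + 0.2·(-3) = -2.2
Best response: Small stake (9.8 is the largest).

Small stake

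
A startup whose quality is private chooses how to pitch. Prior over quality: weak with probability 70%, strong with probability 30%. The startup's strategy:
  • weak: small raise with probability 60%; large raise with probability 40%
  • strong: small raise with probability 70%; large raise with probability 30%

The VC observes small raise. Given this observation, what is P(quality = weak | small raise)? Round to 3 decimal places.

0.667

Apply Bayes' rule using the sender's strategy as the likelihood.
P(small raise) = 0.7·0.6 + 0.3·0.7 = 0.63
P(weak | small raise) = (0.7·0.6) / 0.63 = 0.42 / 0.63 = 0.666667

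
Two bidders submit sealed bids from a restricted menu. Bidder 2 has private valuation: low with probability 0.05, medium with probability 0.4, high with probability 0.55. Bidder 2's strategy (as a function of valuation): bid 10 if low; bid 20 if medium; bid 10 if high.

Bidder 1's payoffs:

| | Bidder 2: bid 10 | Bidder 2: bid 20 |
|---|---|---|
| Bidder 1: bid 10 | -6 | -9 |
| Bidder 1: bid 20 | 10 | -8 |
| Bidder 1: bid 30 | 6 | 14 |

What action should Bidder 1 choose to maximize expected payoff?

Compute Bidder 1's expected payoff for each action, taking the expectation over Bidder 2's type.
E[bid 10] = 0.05·(-6) + 0.4·(-9) + 0.55·(-6) = -7.2
E[bid 20] = 0.05·(10) + 0.4·(-8) + 0.55·(10) = 2.8
E[bid 30] = 0.05·(6) + 0.4·(14) + 0.55·(6) = 9.2
Best response: bid 30 (9.2 is the largest).

bid 30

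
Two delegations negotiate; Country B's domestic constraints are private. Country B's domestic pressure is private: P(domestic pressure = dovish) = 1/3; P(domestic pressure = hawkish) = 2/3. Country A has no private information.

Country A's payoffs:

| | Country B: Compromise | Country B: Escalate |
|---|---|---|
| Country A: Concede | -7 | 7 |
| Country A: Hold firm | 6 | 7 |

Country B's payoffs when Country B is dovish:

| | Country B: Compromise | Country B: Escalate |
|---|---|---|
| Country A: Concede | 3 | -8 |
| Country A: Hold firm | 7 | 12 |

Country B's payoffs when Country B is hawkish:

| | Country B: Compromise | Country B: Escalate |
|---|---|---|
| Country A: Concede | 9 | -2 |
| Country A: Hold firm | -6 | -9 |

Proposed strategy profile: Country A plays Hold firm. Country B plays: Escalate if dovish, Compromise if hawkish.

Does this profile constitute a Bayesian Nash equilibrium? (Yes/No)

Yes

Country A plays Hold firm: E[Hold firm] = 1/3·(7) + 2/3·(6) = 19/3; E[Concede] = -7/3. Best-responding. ✓
Country B (domestic pressure dovish), facing Hold firm: Compromise gives 7, Escalate gives 12. Proposed Escalate is best. ✓
Country B (domestic pressure hawkish), facing Hold firm: Compromise gives -6, Escalate gives -9. Proposed Compromise is best. ✓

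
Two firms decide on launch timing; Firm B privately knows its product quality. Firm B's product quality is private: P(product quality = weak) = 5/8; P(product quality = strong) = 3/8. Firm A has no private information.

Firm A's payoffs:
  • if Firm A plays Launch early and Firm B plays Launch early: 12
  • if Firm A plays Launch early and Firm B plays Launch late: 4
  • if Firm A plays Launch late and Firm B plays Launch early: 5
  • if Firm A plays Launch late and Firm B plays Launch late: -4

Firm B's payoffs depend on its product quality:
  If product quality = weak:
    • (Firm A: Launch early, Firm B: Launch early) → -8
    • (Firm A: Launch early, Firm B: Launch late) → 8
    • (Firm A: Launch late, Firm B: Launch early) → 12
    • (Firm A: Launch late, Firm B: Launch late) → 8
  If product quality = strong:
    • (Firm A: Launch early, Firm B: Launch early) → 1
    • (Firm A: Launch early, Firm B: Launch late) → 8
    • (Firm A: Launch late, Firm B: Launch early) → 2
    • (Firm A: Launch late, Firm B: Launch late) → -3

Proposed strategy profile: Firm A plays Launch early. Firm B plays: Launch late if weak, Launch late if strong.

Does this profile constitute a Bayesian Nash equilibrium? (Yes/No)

Firm A plays Launch early: E[Launch early] = 5/8·(4) + 3/8·(4) = 4; E[Launch late] = -4. Best-responding. ✓
Firm B (product quality weak), facing Launch early: Launch early gives -8, Launch late gives 8. Proposed Launch late is best. ✓
Firm B (product quality strong), facing Launch early: Launch early gives 1, Launch late gives 8. Proposed Launch late is best. ✓

Yes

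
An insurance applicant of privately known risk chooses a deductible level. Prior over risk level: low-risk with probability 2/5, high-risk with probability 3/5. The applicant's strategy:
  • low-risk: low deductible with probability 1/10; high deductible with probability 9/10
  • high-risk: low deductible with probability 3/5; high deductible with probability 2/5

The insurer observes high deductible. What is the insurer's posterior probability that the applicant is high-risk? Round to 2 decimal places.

0.40

P(high deductible) = (2/5)·(9/10) + (3/5)·(2/5) = 3/5
P(high-risk | high deductible) = ((3/5)·(2/5)) / (3/5) = (6/25) / (3/5) = 2/5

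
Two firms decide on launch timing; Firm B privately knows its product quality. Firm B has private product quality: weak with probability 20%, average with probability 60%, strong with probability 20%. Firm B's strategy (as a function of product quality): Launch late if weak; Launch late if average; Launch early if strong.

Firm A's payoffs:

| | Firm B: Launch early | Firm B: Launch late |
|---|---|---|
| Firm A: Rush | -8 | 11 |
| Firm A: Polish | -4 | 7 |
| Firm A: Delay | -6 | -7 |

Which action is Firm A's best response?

Rush

E[Rush] = 0.2·(11) + 0.6·(11) + 0.2·(-8) = 7.2
E[Polish] = 0.2·(7) + 0.6·(7) + 0.2·(-4) = 4.8
E[Delay] = 0.2·(-7) + 0.6·(-7) + 0.2·(-6) = -6.8
Best response: Rush (7.2 is the largest).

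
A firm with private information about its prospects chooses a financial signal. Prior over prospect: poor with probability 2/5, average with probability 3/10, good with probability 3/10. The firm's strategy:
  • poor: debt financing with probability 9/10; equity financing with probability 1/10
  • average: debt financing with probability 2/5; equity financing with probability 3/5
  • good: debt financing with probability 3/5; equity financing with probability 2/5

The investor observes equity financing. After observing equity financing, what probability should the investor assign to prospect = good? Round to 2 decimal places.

0.35

P(equity financing) = (2/5)·(1/10) + (3/10)·(3/5) + (3/10)·(2/5) = 17/50
P(good | equity financing) = ((3/10)·(2/5)) / (17/50) = (3/25) / (17/50) = 6/17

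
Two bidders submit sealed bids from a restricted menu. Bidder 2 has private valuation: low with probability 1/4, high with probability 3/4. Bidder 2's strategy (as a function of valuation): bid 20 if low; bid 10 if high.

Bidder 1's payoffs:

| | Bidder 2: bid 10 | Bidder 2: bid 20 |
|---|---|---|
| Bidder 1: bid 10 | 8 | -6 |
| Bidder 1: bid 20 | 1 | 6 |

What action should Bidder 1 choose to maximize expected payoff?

bid 10

E[bid 10] = 1/4·(-6) + 3/4·(8) = 9/2
E[bid 20] = 1/4·(6) + 3/4·(1) = 9/4
Best response: bid 10 (9/2 is the largest).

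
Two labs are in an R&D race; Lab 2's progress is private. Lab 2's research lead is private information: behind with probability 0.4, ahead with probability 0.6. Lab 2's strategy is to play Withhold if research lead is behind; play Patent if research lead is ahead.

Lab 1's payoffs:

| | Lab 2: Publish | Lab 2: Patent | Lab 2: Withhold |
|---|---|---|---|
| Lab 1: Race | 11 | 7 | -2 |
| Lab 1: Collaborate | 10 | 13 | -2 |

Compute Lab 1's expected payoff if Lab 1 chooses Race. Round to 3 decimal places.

E[Race] = 0.4·(-2) + 0.6·7 = (-0.8) + 4.2 = 3.4

3.400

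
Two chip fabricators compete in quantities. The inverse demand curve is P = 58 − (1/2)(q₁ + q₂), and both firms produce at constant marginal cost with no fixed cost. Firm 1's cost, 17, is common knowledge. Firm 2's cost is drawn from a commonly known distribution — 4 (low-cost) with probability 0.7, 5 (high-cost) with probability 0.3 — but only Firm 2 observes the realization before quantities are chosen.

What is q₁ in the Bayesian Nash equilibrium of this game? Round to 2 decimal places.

Firm 2 with cost c maximizes (58 − (1/2)(q₁+q₂) − c)·q₂, giving q₂(c) = (58 − c − (1/2)q₁).
E[c₂] = 0.7·4 + 0.3·5 = 4.3
Firm 1's FOC against E[q₂] yields q₁ = (58 − 2·17 + E[c₂])/(3/2) = (58 − 34 + 4.3)/(3/2) = 18.8667.

18.87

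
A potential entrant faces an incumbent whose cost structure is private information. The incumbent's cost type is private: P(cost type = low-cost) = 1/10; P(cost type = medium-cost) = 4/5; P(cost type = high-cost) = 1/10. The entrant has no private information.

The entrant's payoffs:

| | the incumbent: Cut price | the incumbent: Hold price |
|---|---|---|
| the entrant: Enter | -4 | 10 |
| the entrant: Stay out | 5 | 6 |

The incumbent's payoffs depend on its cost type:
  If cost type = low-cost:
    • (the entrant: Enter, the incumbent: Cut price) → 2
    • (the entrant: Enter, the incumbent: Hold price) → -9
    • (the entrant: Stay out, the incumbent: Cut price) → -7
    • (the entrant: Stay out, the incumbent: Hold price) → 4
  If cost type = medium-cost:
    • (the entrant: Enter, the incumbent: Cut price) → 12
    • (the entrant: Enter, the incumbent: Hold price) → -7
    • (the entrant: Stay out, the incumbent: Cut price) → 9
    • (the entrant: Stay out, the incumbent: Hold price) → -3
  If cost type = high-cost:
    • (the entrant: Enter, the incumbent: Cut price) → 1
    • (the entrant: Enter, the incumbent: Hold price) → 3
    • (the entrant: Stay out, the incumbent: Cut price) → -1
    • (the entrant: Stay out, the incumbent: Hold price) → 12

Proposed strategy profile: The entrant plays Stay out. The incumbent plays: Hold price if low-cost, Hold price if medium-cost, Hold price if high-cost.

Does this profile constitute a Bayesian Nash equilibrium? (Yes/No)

No

A profile is a BNE iff every type of every player is best-responding given beliefs about the other side.
The entrant plays Stay out: E[Stay out] = 1/10·(6) + 4/5·(6) + 1/10·(6) = 6; E[Enter] = 10. Not best-responding. ✗
The incumbent (cost type low-cost), facing Stay out: Cut price gives -7, Hold price gives 4. Proposed Hold price is best. ✓
The incumbent (cost type medium-cost), facing Stay out: Cut price gives 9, Hold price gives -3. Proposed Hold price is not best — profitable deviation exists. ✗
The incumbent (cost type high-cost), facing Stay out: Cut price gives -1, Hold price gives 12. Proposed Hold price is best. ✓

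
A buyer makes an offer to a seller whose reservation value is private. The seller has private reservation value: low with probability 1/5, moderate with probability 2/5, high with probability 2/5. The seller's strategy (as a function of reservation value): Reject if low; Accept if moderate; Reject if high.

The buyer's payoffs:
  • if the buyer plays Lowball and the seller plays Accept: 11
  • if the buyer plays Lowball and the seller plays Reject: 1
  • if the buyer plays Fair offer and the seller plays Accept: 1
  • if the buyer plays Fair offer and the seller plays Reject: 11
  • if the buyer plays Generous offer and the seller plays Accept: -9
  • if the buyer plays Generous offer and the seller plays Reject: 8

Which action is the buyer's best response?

E[Lowball] = 1/5·(1) + 2/5·(11) + 2/5·(1) = 5
E[Fair offer] = 1/5·(11) + 2/5·(1) + 2/5·(11) = 7
E[Generous offer] = 1/5·(8) + 2/5·(-9) + 2/5·(8) = 6/5
Best response: Fair offer (7 is the largest).

Fair offer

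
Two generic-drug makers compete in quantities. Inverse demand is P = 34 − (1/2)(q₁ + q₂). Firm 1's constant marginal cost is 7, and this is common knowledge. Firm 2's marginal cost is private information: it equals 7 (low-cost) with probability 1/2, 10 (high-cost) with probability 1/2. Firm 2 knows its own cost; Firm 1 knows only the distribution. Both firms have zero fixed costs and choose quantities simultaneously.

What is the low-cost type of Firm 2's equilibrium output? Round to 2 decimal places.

Type-c best response for Firm 2: q₂(c) = (34 − c) − q₁/2.
Firm 1 maximizes expected profit; its first-order condition is 34 − q₁ − (1/2)E[q₂] − 7 = 0.
Substituting E[q₂] and solving: E[c₂] = 8.5, so q₁ = (34 − 2·7 + 8.5)/(3/2) = 19.
q₂(low-cost) = (34 − 7 − (1/2)·19) = 17.5.

17.50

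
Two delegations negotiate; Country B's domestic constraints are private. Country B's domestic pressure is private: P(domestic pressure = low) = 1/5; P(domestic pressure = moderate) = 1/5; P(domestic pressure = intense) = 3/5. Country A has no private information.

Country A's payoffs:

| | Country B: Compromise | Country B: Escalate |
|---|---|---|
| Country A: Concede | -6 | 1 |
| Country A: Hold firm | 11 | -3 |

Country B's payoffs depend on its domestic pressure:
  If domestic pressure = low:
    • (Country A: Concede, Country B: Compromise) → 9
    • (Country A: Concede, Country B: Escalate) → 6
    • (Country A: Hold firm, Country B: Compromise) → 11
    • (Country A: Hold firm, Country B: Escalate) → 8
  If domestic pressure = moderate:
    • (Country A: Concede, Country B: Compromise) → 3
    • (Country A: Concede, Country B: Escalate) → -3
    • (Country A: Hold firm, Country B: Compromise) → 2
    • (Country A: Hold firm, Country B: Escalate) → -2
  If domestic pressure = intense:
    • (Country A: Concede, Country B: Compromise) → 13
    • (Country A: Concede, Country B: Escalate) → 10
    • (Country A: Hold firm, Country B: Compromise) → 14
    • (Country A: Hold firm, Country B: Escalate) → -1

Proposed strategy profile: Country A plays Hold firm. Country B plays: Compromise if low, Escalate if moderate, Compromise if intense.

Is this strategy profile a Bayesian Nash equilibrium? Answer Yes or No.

Country A plays Hold firm: E[Hold firm] = 1/5·(11) + 1/5·(-3) + 3/5·(11) = 41/5; E[Concede] = -23/5. Best-responding. ✓
Country B (domestic pressure low), facing Hold firm: Compromise gives 11, Escalate gives 8. Proposed Compromise is best. ✓
Country B (domestic pressure moderate), facing Hold firm: Compromise gives 2, Escalate gives -2. Proposed Escalate is not best — profitable deviation exists. ✗
Country B (domestic pressure intense), facing Hold firm: Compromise gives 14, Escalate gives -1. Proposed Compromise is best. ✓

No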